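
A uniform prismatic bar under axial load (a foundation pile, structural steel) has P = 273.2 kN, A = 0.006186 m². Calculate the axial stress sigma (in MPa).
Model: a uniform prismatic bar under axial load, so sigma = P / A.
Convert to SI units:
  P = 273.2 kN = 273200 N
Substitute:
  sigma = 273200 / 0.006186
  sigma = 4.416 × 10⁷ Pa
Convert: sigma = 4.416 × 10⁷ Pa = 44.16 MPa
Final answer: sigma = 44.16 MPa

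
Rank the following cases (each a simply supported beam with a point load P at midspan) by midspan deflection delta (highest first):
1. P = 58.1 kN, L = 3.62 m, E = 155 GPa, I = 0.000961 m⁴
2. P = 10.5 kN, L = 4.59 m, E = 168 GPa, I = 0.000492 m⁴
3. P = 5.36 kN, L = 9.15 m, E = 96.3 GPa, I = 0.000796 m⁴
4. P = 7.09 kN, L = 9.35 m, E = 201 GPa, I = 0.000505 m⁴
Model: a simply supported beam with a point load P at midspan, so delta = (P·L^3) / (48·E·I) (SI units).
  Case 1: delta = (58100 × 3.62^3) / (48 × (1.55 × 10¹¹) × 0.000961) = 0.0003855 m = 0.3855 mm
  Case 2: delta = (10500 × 4.59^3) / (48 × (1.68 × 10¹¹) × 0.000492) = 0.0002559 m = 0.2559 mm
  Case 3: delta = (5360 × 9.15^3) / (48 × (9.63 × 10¹⁰) × 0.000796) = 0.001116 m = 1.116 mm
  Case 4: delta = (7090 × 9.35^3) / (48 × (2.01 × 10¹¹) × 0.000505) = 0.001189 m = 1.189 mm
Ordering: 1.189 mm (case 4) > 1.116 mm (case 3) > 0.3855 mm (case 1) > 0.2559 mm (case 2)
Final answer: 4, 3, 1, 2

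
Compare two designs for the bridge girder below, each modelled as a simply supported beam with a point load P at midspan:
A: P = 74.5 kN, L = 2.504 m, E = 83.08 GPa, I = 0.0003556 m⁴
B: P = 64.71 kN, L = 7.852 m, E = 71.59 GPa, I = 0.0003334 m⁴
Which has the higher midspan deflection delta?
Model: a simply supported beam with a point load P at midspan, so delta = (P·L^3) / (48·E·I) (SI units).
  A: delta = (74500 × 2.504^3) / (48 × (8.308 × 10¹⁰) × 0.0003556) = 0.0008248 m = 0.8248 mm
  B: delta = (64710 × 7.852^3) / (48 × (7.159 × 10¹⁰) × 0.0003334) = 0.02734 m = 27.34 mm
27.34 mm > 0.8248 mm, so B is larger.
Final answer: B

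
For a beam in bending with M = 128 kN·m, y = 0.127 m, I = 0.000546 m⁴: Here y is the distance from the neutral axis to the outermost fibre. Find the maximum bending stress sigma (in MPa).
Model: a beam in bending, so sigma = (M·y) / I.
Convert to SI units:
  M = 128 kN·m = 128000 N·m
Substitute:
  sigma = (128000 × 0.127) / 0.000546
  sigma = 2.977 × 10⁷ Pa
Convert: sigma = 2.977 × 10⁷ Pa = 29.77 MPa
Final answer: sigma = 29.77 MPa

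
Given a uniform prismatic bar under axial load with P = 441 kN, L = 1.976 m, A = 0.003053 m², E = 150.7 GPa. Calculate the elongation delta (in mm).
Model: a uniform prismatic bar under axial load, so delta = (P·L) / (A·E).
Convert to SI units:
  P = 441 kN = 441000 N
  E = 150.7 GPa = 1.507 × 10¹¹ Pa
Substitute:
  delta = (441000 × 1.976) / (0.003053 × (1.507 × 10¹¹))
  delta = 0.001894 m
Convert: delta = 0.001894 m = 1.894 mm
Final answer: delta = 1.894 mm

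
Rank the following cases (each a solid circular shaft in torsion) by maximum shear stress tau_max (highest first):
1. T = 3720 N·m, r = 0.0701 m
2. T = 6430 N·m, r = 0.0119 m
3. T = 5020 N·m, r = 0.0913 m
Model: a solid circular shaft in torsion, so tau_max = (2·T) / (π·r^3) (SI units).
  Case 1: tau_max = (2 × 3720) / (π × 0.0701^3) = 6.875 × 10⁶ Pa = 6.875 MPa
  Case 2: tau_max = (2 × 6430) / (π × 0.0119^3) = 2.429 × 10⁹ Pa = 2429 MPa
  Case 3: tau_max = (2 × 5020) / (π × 0.0913^3) = 4.199 × 10⁶ Pa = 4.199 MPa
Ordering: 2429 MPa (case 2) > 6.875 MPa (case 1) > 4.199 MPa (case 3)
Final answer: 2, 1, 3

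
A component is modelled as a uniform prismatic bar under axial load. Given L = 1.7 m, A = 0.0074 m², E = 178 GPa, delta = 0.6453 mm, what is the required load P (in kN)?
Model: a uniform prismatic bar under axial load, so delta = (P·L) / (A·E).
Solve for P: P = (delta·A·E) / L.
Convert to SI units:
  E = 178 GPa = 1.78 × 10¹¹ Pa
  delta = 0.6453 mm = 0.0006453 m
Substitute:
  P = (0.0006453 × 0.0074 × (1.78 × 10¹¹)) / 1.7
  P = 500000 N
Convert: P = 500000 N = 500 kN
Final answer: P = 500 kN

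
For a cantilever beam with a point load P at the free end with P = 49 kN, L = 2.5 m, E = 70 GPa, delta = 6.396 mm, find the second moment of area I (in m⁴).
Model: a cantilever beam with a point load P at the free end, so delta = (P·L^3) / (3·E·I).
Solve for I: I = (P·L^3) / (3·delta·E).
Convert to SI units:
  P = 49 kN = 49000 N
  E = 70 GPa = 7 × 10¹⁰ Pa
  delta = 6.396 mm = 0.006396 m
Substitute:
  I = (49000 × 2.5^3) / (3 × 0.006396 × (7 × 10¹⁰))
  I = 0.00057 m⁴
Final answer: I = 0.00057 m⁴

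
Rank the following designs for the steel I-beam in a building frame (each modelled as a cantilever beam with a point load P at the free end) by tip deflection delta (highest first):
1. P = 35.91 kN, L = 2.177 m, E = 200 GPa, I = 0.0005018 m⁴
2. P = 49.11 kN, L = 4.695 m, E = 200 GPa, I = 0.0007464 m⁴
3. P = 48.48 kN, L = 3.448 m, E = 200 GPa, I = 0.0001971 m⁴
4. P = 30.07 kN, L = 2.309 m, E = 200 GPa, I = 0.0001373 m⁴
Model: a cantilever beam with a point load P at the free end, so delta = (P·L^3) / (3·E·I) (SI units).
  Case 1: delta = (35910 × 2.177^3) / (3 × (2 × 10¹¹) × 0.0005018) = 0.001231 m = 1.231 mm
  Case 2: delta = (49110 × 4.695^3) / (3 × (2 × 10¹¹) × 0.0007464) = 0.01135 m = 11.35 mm
  Case 3: delta = (48480 × 3.448^3) / (3 × (2 × 10¹¹) × 0.0001971) = 0.0168 m = 16.8 mm
  Case 4: delta = (30070 × 2.309^3) / (3 × (2 × 10¹¹) × 0.0001373) = 0.004493 m = 4.493 mm
Ordering: 16.8 mm (case 3) > 11.35 mm (case 2) > 4.493 mm (case 4) > 1.231 mm (case 1)
Final answer: 3, 2, 4, 1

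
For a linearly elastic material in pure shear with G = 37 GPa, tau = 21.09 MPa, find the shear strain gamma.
Model: a linearly elastic material in pure shear, so tau = G·gamma.
Solve for gamma: gamma = tau / G.
Convert to SI units:
  G = 37 GPa = 3.7 × 10¹⁰ Pa
  tau = 21.09 MPa = 2.109 × 10⁷ Pa
Substitute:
  gamma = (2.109 × 10⁷) / (3.7 × 10¹⁰)
  gamma = 0.00057
Final answer: gamma = 0.00057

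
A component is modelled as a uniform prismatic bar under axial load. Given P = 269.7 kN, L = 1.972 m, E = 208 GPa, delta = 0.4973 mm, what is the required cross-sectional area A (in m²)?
Model: a uniform prismatic bar under axial load, so delta = (P·L) / (A·E).
Solve for A: A = (P·L) / (delta·E).
Convert to SI units:
  P = 269.7 kN = 269700 N
  E = 208 GPa = 2.08 × 10¹¹ Pa
  delta = 0.4973 mm = 0.0004973 m
Substitute:
  A = (269700 × 1.972) / (0.0004973 × (2.08 × 10¹¹))
  A = 0.005142 m²
Final answer: A = 0.005142 m²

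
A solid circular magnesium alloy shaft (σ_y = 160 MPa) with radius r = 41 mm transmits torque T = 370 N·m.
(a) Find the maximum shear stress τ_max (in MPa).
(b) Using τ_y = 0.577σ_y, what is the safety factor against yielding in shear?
(a) For a solid circular shaft, τ_max = T·r/J with J = π·r^4/2, i.e. τ_max = 2·T / (π·r^3). Convert r = 41 mm = 0.041 m.
  τ_max = (2 × 370) / (π × 0.041^3) = 3.418 × 10⁶ Pa = 3.418 MPa
(b) τ_y = 0.577 × 160 = 92.32 MPa
  SF = τ_y/τ_max = 92.32 / 3.418 = 27.01
Final answer: (a) τ_max = 3.418 MPa, (b) SF = 27.01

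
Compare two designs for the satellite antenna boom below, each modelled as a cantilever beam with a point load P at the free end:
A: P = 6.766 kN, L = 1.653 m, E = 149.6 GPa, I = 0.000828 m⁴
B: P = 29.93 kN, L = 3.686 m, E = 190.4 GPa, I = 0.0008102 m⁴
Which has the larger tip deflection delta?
Model: a cantilever beam with a point load P at the free end, so delta = (P·L^3) / (3·E·I) (SI units).
  A: delta = (6766 × 1.653^3) / (3 × (1.496 × 10¹¹) × 0.000828) = 8.224 × 10⁻⁵ m = 0.08224 mm
  B: delta = (29930 × 3.686^3) / (3 × (1.904 × 10¹¹) × 0.0008102) = 0.003239 m = 3.239 mm
3.239 mm > 0.08224 mm, so B is larger.
Final answer: B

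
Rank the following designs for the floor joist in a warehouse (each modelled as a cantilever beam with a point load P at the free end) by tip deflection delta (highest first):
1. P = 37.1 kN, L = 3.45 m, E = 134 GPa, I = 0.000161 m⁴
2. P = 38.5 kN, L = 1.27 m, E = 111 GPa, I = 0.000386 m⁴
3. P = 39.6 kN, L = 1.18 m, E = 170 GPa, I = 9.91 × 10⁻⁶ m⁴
Model: a cantilever beam with a point load P at the free end, so delta = (P·L^3) / (3·E·I) (SI units).
  Case 1: delta = (37100 × 3.45^3) / (3 × (1.34 × 10¹¹) × 0.000161) = 0.02354 m = 23.54 mm
  Case 2: delta = (38500 × 1.27^3) / (3 × (1.11 × 10¹¹) × 0.000386) = 0.0006135 m = 0.6135 mm
  Case 3: delta = (39600 × 1.18^3) / (3 × (1.7 × 10¹¹) × (9.91 × 10⁻⁶)) = 0.01287 m = 12.87 mm
Ordering: 23.54 mm (case 1) > 12.87 mm (case 3) > 0.6135 mm (case 2)
Final answer: 1, 3, 2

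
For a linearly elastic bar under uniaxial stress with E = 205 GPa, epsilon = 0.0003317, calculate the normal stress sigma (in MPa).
Model: a linearly elastic bar under uniaxial stress, so epsilon = sigma / E.
Solve for sigma: sigma = epsilon·E.
Convert to SI units:
  E = 205 GPa = 2.05 × 10¹¹ Pa
Substitute:
  sigma = 0.0003317 × (2.05 × 10¹¹)
  sigma = 6.8 × 10⁷ Pa
Convert: sigma = 6.8 × 10⁷ Pa = 68 MPa
Final answer: sigma = 68 MPa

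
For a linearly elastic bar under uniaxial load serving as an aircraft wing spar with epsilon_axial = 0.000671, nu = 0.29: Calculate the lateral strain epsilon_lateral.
Model: a linearly elastic bar under uniaxial load, so epsilon_lateral = -nu·epsilon_axial.
Substitute:
  epsilon_lateral = -(0.29 × 0.000671)
  epsilon_lateral = -0.0001946
Final answer: epsilon_lateral = -0.0001946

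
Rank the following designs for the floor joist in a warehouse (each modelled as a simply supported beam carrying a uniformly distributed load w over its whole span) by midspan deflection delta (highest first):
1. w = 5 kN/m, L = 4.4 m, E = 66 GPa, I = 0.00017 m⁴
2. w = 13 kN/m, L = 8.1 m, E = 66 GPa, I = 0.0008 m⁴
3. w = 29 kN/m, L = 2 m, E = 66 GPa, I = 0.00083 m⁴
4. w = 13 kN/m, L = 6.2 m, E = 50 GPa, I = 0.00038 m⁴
Model: a simply supported beam carrying a uniformly distributed load w over its whole span, so delta = (5·w·L^4) / (384·E·I) (SI units).
  Case 1: delta = (5 × 5000 × 4.4^4) / (384 × (6.6 × 10¹⁰) × 0.00017) = 0.002175 m = 2.175 mm
  Case 2: delta = (5 × 13000 × 8.1^4) / (384 × (6.6 × 10¹⁰) × 0.0008) = 0.0138 m = 13.8 mm
  Case 3: delta = (5 × 29000 × 2^4) / (384 × (6.6 × 10¹⁰) × 0.00083) = 0.0001103 m = 0.1103 mm
  Case 4: delta = (5 × 13000 × 6.2^4) / (384 × (5 × 10¹⁰) × 0.00038) = 0.01316 m = 13.16 mm
Ordering: 13.8 mm (case 2) > 13.16 mm (case 4) > 2.175 mm (case 1) > 0.1103 mm (case 3)
Final answer: 2, 4, 1, 3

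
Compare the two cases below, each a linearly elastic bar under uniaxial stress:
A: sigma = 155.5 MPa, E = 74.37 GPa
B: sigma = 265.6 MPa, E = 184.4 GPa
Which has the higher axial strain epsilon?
Model: a linearly elastic bar under uniaxial stress, so epsilon = sigma / E (SI units).
  A: epsilon = (1.555 × 10⁸) / (7.437 × 10¹⁰) = 0.002091
  B: epsilon = (2.656 × 10⁸) / (1.844 × 10¹¹) = 0.00144
0.002091 > 0.00144, so A is larger.
Final answer: A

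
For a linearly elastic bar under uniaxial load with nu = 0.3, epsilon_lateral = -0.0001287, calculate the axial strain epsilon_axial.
Model: a linearly elastic bar under uniaxial load, so epsilon_lateral = -nu·epsilon_axial.
Solve for epsilon_axial: epsilon_axial = -epsilon_lateral / nu.
Substitute:
  epsilon_axial = -(-0.0001287) / 0.3
  epsilon_axial = 0.000429
Final answer: epsilon_axial = 0.000429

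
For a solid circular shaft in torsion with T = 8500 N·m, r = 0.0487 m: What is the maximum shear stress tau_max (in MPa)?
Model: a solid circular shaft in torsion, so tau_max = (2·T) / (π·r^3).
Substitute:
  tau_max = (2 × 8500) / (π × 0.0487^3)
  tau_max = 4.685 × 10⁷ Pa
Convert: tau_max = 4.685 × 10⁷ Pa = 46.85 MPa
Final answer: tau_max = 46.85 MPa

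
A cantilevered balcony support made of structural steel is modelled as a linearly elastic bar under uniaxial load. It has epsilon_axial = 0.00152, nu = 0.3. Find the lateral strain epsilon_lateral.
Model: a linearly elastic bar under uniaxial load, so epsilon_lateral = -nu·epsilon_axial.
Substitute:
  epsilon_lateral = -(0.3 × 0.00152)
  epsilon_lateral = -0.000456
Final answer: epsilon_lateral = -0.000456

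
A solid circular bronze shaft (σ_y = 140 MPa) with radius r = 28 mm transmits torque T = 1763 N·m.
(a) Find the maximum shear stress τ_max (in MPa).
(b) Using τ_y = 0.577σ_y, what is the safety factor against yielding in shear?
(a) For a solid circular shaft, τ_max = T·r/J with J = π·r^4/2, i.e. τ_max = 2·T / (π·r^3). Convert r = 28 mm = 0.028 m.
  τ_max = (2 × 1763) / (π × 0.028^3) = 5.113 × 10⁷ Pa = 51.13 MPa
(b) τ_y = 0.577 × 140 = 80.78 MPa
  SF = τ_y/τ_max = 80.78 / 51.13 = 1.58
Final answer: (a) τ_max = 51.13 MPa, (b) SF = 1.58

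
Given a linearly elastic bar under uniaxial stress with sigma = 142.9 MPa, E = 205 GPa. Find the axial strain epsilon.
Model: a linearly elastic bar under uniaxial stress, so epsilon = sigma / E.
Convert to SI units:
  sigma = 142.9 MPa = 1.429 × 10⁸ Pa
  E = 205 GPa = 2.05 × 10¹¹ Pa
Substitute:
  epsilon = (1.429 × 10⁸) / (2.05 × 10¹¹)
  epsilon = 0.0006971
Final answer: epsilon = 0.0006971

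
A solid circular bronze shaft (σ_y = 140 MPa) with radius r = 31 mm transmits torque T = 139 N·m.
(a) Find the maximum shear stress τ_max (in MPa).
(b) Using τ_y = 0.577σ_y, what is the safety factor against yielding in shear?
(a) For a solid circular shaft, τ_max = T·r/J with J = π·r^4/2, i.e. τ_max = 2·T / (π·r^3). Convert r = 31 mm = 0.031 m.
  τ_max = (2 × 139) / (π × 0.031^3) = 2.97 × 10⁶ Pa = 2.97 MPa
(b) τ_y = 0.577 × 140 = 80.78 MPa
  SF = τ_y/τ_max = 80.78 / 2.97 = 27.2
Final answer: (a) τ_max = 2.97 MPa, (b) SF = 27.2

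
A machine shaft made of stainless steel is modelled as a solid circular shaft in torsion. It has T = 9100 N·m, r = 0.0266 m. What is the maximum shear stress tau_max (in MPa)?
Model: a solid circular shaft in torsion, so tau_max = (2·T) / (π·r^3).
Substitute:
  tau_max = (2 × 9100) / (π × 0.0266^3)
  tau_max = 3.078 × 10⁸ Pa
Convert: tau_max = 3.078 × 10⁸ Pa = 307.8 MPa
Final answer: tau_max = 307.8 MPa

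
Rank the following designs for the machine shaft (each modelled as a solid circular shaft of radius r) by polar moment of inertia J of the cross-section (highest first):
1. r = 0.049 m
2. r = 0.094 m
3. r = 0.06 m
Model: a solid circular shaft of radius r, so J = (π·r^4) / 2 (SI units).
  Case 1: J = (π × 0.049^4) / 2 = 9.055 × 10⁻⁶ m⁴
  Case 2: J = (π × 0.094^4) / 2 = 0.0001226 m⁴
  Case 3: J = (π × 0.06^4) / 2 = 2.036 × 10⁻⁵ m⁴
Ordering: 0.0001226 m⁴ (case 2) > 2.036 × 10⁻⁵ m⁴ (case 3) > 9.055 × 10⁻⁶ m⁴ (case 1)
Final answer: 2, 3, 1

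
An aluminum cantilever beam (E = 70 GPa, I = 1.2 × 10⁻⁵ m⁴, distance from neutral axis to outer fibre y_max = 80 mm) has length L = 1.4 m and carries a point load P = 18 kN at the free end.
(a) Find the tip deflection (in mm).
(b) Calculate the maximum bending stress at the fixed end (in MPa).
(a) Tip deflection of a cantilever with an end point load: δ = P·L^3 / (3·E·I). Convert P = 18 kN = 18000 N, E = 70 GPa = 7 × 10¹⁰ Pa.
  δ = (18000 × 1.4^3) / (3 × (7 × 10¹⁰) × (1.2 × 10⁻⁵)) = 0.0196 m = 19.6 mm
(b) Maximum bending moment at the fixed end: M = P·L = 18000 × 1.4 = 25200 N·m. Convert y_max = 80 mm = 0.08 m.
  σ = M·y_max / I = (25200 × 0.08) / (1.2 × 10⁻⁵) = 1.68 × 10⁸ Pa = 168 MPa
Final answer: (a) δ = 19.6 mm, (b) σ = 168 MPa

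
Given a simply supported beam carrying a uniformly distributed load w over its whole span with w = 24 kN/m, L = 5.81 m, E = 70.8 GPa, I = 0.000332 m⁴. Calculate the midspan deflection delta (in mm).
Model: a simply supported beam carrying a uniformly distributed load w over its whole span, so delta = (5·w·L^4) / (384·E·I).
Convert to SI units:
  w = 24 kN/m = 24000 N/m
  E = 70.8 GPa = 7.08 × 10¹⁰ Pa
Substitute:
  delta = (5 × 24000 × 5.81^4) / (384 × (7.08 × 10¹⁰) × 0.000332)
  delta = 0.01515 m
Convert: delta = 0.01515 m = 15.15 mm
Final answer: delta = 15.15 mm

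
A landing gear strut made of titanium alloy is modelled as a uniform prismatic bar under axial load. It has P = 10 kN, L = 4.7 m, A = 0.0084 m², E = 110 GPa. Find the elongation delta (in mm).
Model: a uniform prismatic bar under axial load, so delta = (P·L) / (A·E).
Convert to SI units:
  P = 10 kN = 10000 N
  E = 110 GPa = 1.1 × 10¹¹ Pa
Substitute:
  delta = (10000 × 4.7) / (0.0084 × (1.1 × 10¹¹))
  delta = 5.087 × 10⁻⁵ m
Convert: delta = 5.087 × 10⁻⁵ m = 0.05087 mm
Final answer: delta = 0.05087 mm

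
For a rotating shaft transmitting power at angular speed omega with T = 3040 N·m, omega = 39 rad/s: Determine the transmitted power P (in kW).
Model: a rotating shaft transmitting power at angular speed omega, so P = T·omega.
Substitute:
  P = 3040 × 39
  P = 118600 W
Convert: P = 118600 W = 118.6 kW
Final answer: P = 118.6 kW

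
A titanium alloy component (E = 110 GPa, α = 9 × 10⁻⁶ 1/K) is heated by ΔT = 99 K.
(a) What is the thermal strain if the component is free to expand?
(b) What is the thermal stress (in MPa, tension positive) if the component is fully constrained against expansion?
(a) Free thermal strain ε_th = α·ΔT = (9 × 10⁻⁶) × 99 = 0.000891
(b) Fully constrained, the expansion is suppressed, so σ = -E·α·ΔT. Convert E = 110 GPa = 1.1 × 10¹¹ Pa.
  σ = -(1.1 × 10¹¹) × (9 × 10⁻⁶) × 99 = -9.801 × 10⁷ Pa = -98.01 MPa (compressive)
Final answer: (a) ε_th = 0.000891, (b) σ = -98.01 MPa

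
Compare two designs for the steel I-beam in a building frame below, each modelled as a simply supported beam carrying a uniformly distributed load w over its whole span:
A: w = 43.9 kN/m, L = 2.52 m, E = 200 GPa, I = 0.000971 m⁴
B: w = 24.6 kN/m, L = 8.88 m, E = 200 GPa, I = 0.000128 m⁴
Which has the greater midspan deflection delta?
Model: a simply supported beam carrying a uniformly distributed load w over its whole span, so delta = (5·w·L^4) / (384·E·I) (SI units).
  A: delta = (5 × 43900 × 2.52^4) / (384 × (2 × 10¹¹) × 0.000971) = 0.0001187 m = 0.1187 mm
  B: delta = (5 × 24600 × 8.88^4) / (384 × (2 × 10¹¹) × 0.000128) = 0.0778 m = 77.8 mm
77.8 mm > 0.1187 mm, so B is larger.
Final answer: B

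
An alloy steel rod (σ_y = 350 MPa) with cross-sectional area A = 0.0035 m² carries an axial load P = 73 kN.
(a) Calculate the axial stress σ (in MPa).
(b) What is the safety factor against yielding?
(a) Axial stress σ = P/A. Convert P = 73 kN = 73000 N.
  σ = 73000 / 0.0035 = 2.086 × 10⁷ Pa = 20.86 MPa
(b) Safety factor SF = σ_y/σ = 350 / 20.86 = 16.78
Final answer: (a) σ = 20.86 MPa, (b) SF = 16.78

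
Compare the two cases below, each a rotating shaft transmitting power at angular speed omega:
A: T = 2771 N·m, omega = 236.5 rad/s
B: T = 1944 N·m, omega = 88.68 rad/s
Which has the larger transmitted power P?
Model: a rotating shaft transmitting power at angular speed omega, so P = T·omega (SI units).
  A: P = 2771 × 236.5 = 655300 W = 655.3 kW
  B: P = 1944 × 88.68 = 172400 W = 172.4 kW
655.3 kW > 172.4 kW, so A is larger.
Final answer: A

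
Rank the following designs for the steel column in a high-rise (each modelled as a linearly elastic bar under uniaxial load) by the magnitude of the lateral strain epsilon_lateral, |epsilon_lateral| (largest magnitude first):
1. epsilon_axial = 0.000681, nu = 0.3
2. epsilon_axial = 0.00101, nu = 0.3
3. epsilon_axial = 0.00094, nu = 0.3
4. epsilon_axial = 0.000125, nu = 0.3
Model: a linearly elastic bar under uniaxial load, so epsilon_lateral = -nu·epsilon_axial (SI units).
  Case 1: epsilon_lateral = -(0.3 × 0.000681) = -0.0002043
  Case 2: epsilon_lateral = -(0.3 × 0.00101) = -0.000303
  Case 3: epsilon_lateral = -(0.3 × 0.00094) = -0.000282
  Case 4: epsilon_lateral = -(0.3 × 0.000125) = -3.75 × 10⁻⁵
Ordering by |epsilon_lateral|: 0.000303 (case 2) > 0.000282 (case 3) > 0.0002043 (case 1) > 3.75 × 10⁻⁵ (case 4)
Final answer: 2, 3, 1, 4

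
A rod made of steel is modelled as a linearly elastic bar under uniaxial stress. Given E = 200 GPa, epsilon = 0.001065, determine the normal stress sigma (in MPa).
Model: a linearly elastic bar under uniaxial stress, so epsilon = sigma / E.
Solve for sigma: sigma = epsilon·E.
Convert to SI units:
  E = 200 GPa = 2 × 10¹¹ Pa
Substitute:
  sigma = 0.001065 × (2 × 10¹¹)
  sigma = 2.13 × 10⁸ Pa
Convert: sigma = 2.13 × 10⁸ Pa = 213 MPa
Final answer: sigma = 213 MPa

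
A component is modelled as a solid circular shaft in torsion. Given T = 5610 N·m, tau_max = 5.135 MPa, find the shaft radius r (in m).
Model: a solid circular shaft in torsion, so tau_max = (2·T) / (π·r^3).
Solve for r: r = ((2·T) / (π·tau_max))^(1/3).
Convert to SI units:
  tau_max = 5.135 MPa = 5.135 × 10⁶ Pa
Substitute:
  r = ((2 × 5610) / (π × (5.135 × 10⁶)))^(1/3)
  r = 0.0886 m
Final answer: r = 0.0886 m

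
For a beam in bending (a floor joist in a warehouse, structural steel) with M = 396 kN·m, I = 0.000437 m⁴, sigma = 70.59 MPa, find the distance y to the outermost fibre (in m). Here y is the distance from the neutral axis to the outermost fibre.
Model: a beam in bending, so sigma = (M·y) / I.
Solve for y: y = (sigma·I) / M.
Convert to SI units:
  M = 396 kN·m = 396000 N·m
  sigma = 70.59 MPa = 7.059 × 10⁷ Pa
Substitute:
  y = ((7.059 × 10⁷) × 0.000437) / 396000
  y = 0.0779 m
Final answer: y = 0.0779 m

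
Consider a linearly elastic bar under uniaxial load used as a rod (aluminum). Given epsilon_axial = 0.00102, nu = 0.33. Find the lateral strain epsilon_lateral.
Model: a linearly elastic bar under uniaxial load, so epsilon_lateral = -nu·epsilon_axial.
Substitute:
  epsilon_lateral = -(0.33 × 0.00102)
  epsilon_lateral = -0.0003366
Final answer: epsilon_lateral = -0.0003366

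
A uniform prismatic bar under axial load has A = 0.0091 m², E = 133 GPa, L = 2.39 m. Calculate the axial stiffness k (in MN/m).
Model: a uniform prismatic bar under axial load, so k = (A·E) / L.
Convert to SI units:
  E = 133 GPa = 1.33 × 10¹¹ Pa
Substitute:
  k = (0.0091 × (1.33 × 10¹¹)) / 2.39
  k = 5.064 × 10⁸ N/m
Convert: k = 5.064 × 10⁸ N/m = 506.4 MN/m
Final answer: k = 506.4 MN/m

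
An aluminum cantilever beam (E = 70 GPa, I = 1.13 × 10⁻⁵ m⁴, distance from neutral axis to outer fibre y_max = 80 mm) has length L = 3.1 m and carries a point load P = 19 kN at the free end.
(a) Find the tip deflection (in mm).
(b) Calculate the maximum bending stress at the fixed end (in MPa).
(a) Tip deflection of a cantilever with an end point load: δ = P·L^3 / (3·E·I). Convert P = 19 kN = 19000 N, E = 70 GPa = 7 × 10¹⁰ Pa.
  δ = (19000 × 3.1^3) / (3 × (7 × 10¹⁰) × (1.13 × 10⁻⁵)) = 0.2385 m = 238.5 mm
(b) Maximum bending moment at the fixed end: M = P·L = 19000 × 3.1 = 58900 N·m. Convert y_max = 80 mm = 0.08 m.
  σ = M·y_max / I = (58900 × 0.08) / (1.13 × 10⁻⁵) = 4.17 × 10⁸ Pa = 417 MPa
Final answer: (a) δ = 238.5 mm, (b) σ = 417 MPa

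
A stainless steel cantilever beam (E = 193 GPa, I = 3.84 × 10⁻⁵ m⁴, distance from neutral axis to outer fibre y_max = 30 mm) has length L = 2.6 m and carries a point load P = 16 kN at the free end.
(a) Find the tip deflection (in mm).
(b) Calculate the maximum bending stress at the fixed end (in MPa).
(a) Tip deflection of a cantilever with an end point load: δ = P·L^3 / (3·E·I). Convert P = 16 kN = 16000 N, E = 193 GPa = 1.93 × 10¹¹ Pa.
  δ = (16000 × 2.6^3) / (3 × (1.93 × 10¹¹) × (3.84 × 10⁻⁵)) = 0.01265 m = 12.65 mm
(b) Maximum bending moment at the fixed end: M = P·L = 16000 × 2.6 = 41600 N·m. Convert y_max = 30 mm = 0.03 m.
  σ = M·y_max / I = (41600 × 0.03) / (3.84 × 10⁻⁵) = 3.25 × 10⁷ Pa = 32.5 MPa
Final answer: (a) δ = 12.65 mm, (b) σ = 32.5 MPa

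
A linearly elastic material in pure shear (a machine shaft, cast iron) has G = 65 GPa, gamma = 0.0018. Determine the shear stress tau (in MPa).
Model: a linearly elastic material in pure shear, so tau = G·gamma.
Convert to SI units:
  G = 65 GPa = 6.5 × 10¹⁰ Pa
Substitute:
  tau = (6.5 × 10¹⁰) × 0.0018
  tau = 1.17 × 10⁸ Pa
Convert: tau = 1.17 × 10⁸ Pa = 117 MPa
Final answer: tau = 117 MPa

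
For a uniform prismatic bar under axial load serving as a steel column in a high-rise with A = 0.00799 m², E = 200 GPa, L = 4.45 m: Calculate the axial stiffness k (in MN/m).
Model: a uniform prismatic bar under axial load, so k = (A·E) / L.
Convert to SI units:
  E = 200 GPa = 2 × 10¹¹ Pa
Substitute:
  k = (0.00799 × (2 × 10¹¹)) / 4.45
  k = 3.591 × 10⁸ N/m
Convert: k = 3.591 × 10⁸ N/m = 359.1 MN/m
Final answer: k = 359.1 MN/m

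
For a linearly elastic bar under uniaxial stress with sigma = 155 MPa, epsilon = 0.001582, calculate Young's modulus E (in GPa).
Model: a linearly elastic bar under uniaxial stress, so epsilon = sigma / E.
Solve for E: E = sigma / epsilon.
Convert to SI units:
  sigma = 155 MPa = 1.55 × 10⁸ Pa
Substitute:
  E = (1.55 × 10⁸) / 0.001582
  E = 9.798 × 10¹⁰ Pa
Convert: E = 9.798 × 10¹⁰ Pa = 97.98 GPa
Final answer: E = 97.98 GPa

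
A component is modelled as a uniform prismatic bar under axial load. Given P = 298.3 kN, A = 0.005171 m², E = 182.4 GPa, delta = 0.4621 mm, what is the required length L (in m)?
Model: a uniform prismatic bar under axial load, so delta = (P·L) / (A·E).
Solve for L: L = (delta·A·E) / P.
Convert to SI units:
  P = 298.3 kN = 298300 N
  E = 182.4 GPa = 1.824 × 10¹¹ Pa
  delta = 0.4621 mm = 0.0004621 m
Substitute:
  L = (0.0004621 × 0.005171 × (1.824 × 10¹¹)) / 298300
  L = 1.461 m
Final answer: L = 1.461 m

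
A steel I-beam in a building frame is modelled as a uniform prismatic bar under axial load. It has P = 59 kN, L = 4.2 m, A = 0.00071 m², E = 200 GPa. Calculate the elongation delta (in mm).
Model: a uniform prismatic bar under axial load, so delta = (P·L) / (A·E).
Convert to SI units:
  P = 59 kN = 59000 N
  E = 200 GPa = 2 × 10¹¹ Pa
Substitute:
  delta = (59000 × 4.2) / (0.00071 × (2 × 10¹¹))
  delta = 0.001745 m
Convert: delta = 0.001745 m = 1.745 mm
Final answer: delta = 1.745 mm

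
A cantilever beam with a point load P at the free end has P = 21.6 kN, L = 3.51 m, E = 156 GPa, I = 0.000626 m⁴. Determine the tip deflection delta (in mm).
Model: a cantilever beam with a point load P at the free end, so delta = (P·L^3) / (3·E·I).
Convert to SI units:
  P = 21.6 kN = 21600 N
  E = 156 GPa = 1.56 × 10¹¹ Pa
Substitute:
  delta = (21600 × 3.51^3) / (3 × (1.56 × 10¹¹) × 0.000626)
  delta = 0.003188 m
Convert: delta = 0.003188 m = 3.188 mm
Final answer: delta = 3.188 mm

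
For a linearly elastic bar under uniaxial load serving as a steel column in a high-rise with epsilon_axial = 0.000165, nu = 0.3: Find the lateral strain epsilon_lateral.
Model: a linearly elastic bar under uniaxial load, so epsilon_lateral = -nu·epsilon_axial.
Substitute:
  epsilon_lateral = -(0.3 × 0.000165)
  epsilon_lateral = -4.95 × 10⁻⁵
Final answer: epsilon_lateral = -4.95 × 10⁻⁵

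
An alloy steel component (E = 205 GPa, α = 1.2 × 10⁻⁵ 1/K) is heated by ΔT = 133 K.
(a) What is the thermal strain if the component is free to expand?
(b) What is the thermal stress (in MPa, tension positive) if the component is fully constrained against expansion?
(a) Free thermal strain ε_th = α·ΔT = (1.2 × 10⁻⁵) × 133 = 0.001596
(b) Fully constrained, the expansion is suppressed, so σ = -E·α·ΔT. Convert E = 205 GPa = 2.05 × 10¹¹ Pa.
  σ = -(2.05 × 10¹¹) × (1.2 × 10⁻⁵) × 133 = -3.272 × 10⁸ Pa = -327.2 MPa (compressive)
Final answer: (a) ε_th = 0.001596, (b) σ = -327.2 MPa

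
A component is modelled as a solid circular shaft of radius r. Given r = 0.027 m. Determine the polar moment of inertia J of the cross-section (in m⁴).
Model: a solid circular shaft of radius r, so J = (π·r^4) / 2.
Substitute:
  J = (π × 0.027^4) / 2
  J = 8.348 × 10⁻⁷ m⁴
Final answer: J = 8.348 × 10⁻⁷ m⁴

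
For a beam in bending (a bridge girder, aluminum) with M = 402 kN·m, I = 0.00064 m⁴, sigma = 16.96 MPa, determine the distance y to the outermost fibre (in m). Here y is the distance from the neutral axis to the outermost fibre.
Model: a beam in bending, so sigma = (M·y) / I.
Solve for y: y = (sigma·I) / M.
Convert to SI units:
  M = 402 kN·m = 402000 N·m
  sigma = 16.96 MPa = 1.696 × 10⁷ Pa
Substitute:
  y = ((1.696 × 10⁷) × 0.00064) / 402000
  y = 0.027 m
Final answer: y = 0.027 m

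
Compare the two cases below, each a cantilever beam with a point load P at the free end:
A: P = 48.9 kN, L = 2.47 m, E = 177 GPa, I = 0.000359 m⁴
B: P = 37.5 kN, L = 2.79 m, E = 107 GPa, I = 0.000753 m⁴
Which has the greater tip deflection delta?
Model: a cantilever beam with a point load P at the free end, so delta = (P·L^3) / (3·E·I) (SI units).
  A: delta = (48900 × 2.47^3) / (3 × (1.77 × 10¹¹) × 0.000359) = 0.003866 m = 3.866 mm
  B: delta = (37500 × 2.79^3) / (3 × (1.07 × 10¹¹) × 0.000753) = 0.003369 m = 3.369 mm
3.866 mm > 3.369 mm, so A is larger.
Final answer: A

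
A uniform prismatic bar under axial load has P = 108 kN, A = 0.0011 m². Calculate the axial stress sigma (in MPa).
Model: a uniform prismatic bar under axial load, so sigma = P / A.
Convert to SI units:
  P = 108 kN = 108000 N
Substitute:
  sigma = 108000 / 0.0011
  sigma = 9.818 × 10⁷ Pa
Convert: sigma = 9.818 × 10⁷ Pa = 98.18 MPa
Final answer: sigma = 98.18 MPa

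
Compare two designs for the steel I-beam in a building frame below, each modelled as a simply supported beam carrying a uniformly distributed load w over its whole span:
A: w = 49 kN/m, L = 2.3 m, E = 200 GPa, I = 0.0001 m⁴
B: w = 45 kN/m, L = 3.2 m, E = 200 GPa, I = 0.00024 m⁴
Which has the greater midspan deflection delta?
Model: a simply supported beam carrying a uniformly distributed load w over its whole span, so delta = (5·w·L^4) / (384·E·I) (SI units).
  A: delta = (5 × 49000 × 2.3^4) / (384 × (2 × 10¹¹) × 0.0001) = 0.0008927 m = 0.8927 mm
  B: delta = (5 × 45000 × 3.2^4) / (384 × (2 × 10¹¹) × 0.00024) = 0.00128 m = 1.28 mm
1.28 mm > 0.8927 mm, so B is larger.
Final answer: B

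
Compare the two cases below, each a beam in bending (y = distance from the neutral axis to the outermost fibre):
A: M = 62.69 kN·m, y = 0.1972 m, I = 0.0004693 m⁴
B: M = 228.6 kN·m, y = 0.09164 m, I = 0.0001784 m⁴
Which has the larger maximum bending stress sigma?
Model: a beam in bending (y = distance from the neutral axis to the outermost fibre), so sigma = (M·y) / I (SI units).
  A: sigma = (62690 × 0.1972) / 0.0004693 = 2.634 × 10⁷ Pa = 26.34 MPa
  B: sigma = (228600 × 0.09164) / 0.0001784 = 1.174 × 10⁸ Pa = 117.4 MPa
117.4 MPa > 26.34 MPa, so B is larger.
Final answer: B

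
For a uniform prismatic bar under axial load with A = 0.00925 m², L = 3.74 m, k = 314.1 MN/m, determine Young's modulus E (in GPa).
Model: a uniform prismatic bar under axial load, so k = (A·E) / L.
Solve for E: E = (k·L) / A.
Convert to SI units:
  k = 314.1 MN/m = 3.141 × 10⁸ N/m
Substitute:
  E = ((3.141 × 10⁸) × 3.74) / 0.00925
  E = 1.27 × 10¹¹ Pa
Convert: E = 1.27 × 10¹¹ Pa = 127 GPa
Final answer: E = 127 GPa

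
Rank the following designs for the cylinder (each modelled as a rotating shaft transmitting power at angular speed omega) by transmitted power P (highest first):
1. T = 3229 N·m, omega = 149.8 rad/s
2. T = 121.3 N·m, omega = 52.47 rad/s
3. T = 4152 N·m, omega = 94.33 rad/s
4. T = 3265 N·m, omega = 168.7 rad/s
Model: a rotating shaft transmitting power at angular speed omega, so P = T·omega (SI units).
  Case 1: P = 3229 × 149.8 = 483700 W = 483.7 kW
  Case 2: P = 121.3 × 52.47 = 6365 W = 6.365 kW
  Case 3: P = 4152 × 94.33 = 391700 W = 391.7 kW
  Case 4: P = 3265 × 168.7 = 550800 W = 550.8 kW
Ordering: 550.8 kW (case 4) > 483.7 kW (case 1) > 391.7 kW (case 3) > 6.365 kW (case 2)
Final answer: 4, 1, 3, 2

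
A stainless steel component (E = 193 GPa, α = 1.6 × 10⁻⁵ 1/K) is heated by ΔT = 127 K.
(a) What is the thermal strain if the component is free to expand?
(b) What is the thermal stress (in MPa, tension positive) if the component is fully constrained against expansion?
(a) Free thermal strain ε_th = α·ΔT = (1.6 × 10⁻⁵) × 127 = 0.002032
(b) Fully constrained, the expansion is suppressed, so σ = -E·α·ΔT. Convert E = 193 GPa = 1.93 × 10¹¹ Pa.
  σ = -(1.93 × 10¹¹) × (1.6 × 10⁻⁵) × 127 = -3.922 × 10⁸ Pa = -392.2 MPa (compressive)
Final answer: (a) ε_th = 0.002032, (b) σ = -392.2 MPa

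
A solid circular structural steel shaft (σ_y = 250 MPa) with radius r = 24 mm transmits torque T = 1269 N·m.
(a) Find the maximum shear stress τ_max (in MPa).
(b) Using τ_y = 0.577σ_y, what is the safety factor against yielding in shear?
(a) For a solid circular shaft, τ_max = T·r/J with J = π·r^4/2, i.e. τ_max = 2·T / (π·r^3). Convert r = 24 mm = 0.024 m.
  τ_max = (2 × 1269) / (π × 0.024^3) = 5.844 × 10⁷ Pa = 58.44 MPa
(b) τ_y = 0.577 × 250 = 144.25 MPa
  SF = τ_y/τ_max = 144.25 / 58.44 = 2.468
Final answer: (a) τ_max = 58.44 MPa, (b) SF = 2.468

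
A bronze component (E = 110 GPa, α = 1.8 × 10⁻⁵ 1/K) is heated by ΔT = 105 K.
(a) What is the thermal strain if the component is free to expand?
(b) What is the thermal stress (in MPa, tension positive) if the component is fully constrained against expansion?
(a) Free thermal strain ε_th = α·ΔT = (1.8 × 10⁻⁵) × 105 = 0.00189
(b) Fully constrained, the expansion is suppressed, so σ = -E·α·ΔT. Convert E = 110 GPa = 1.1 × 10¹¹ Pa.
  σ = -(1.1 × 10¹¹) × (1.8 × 10⁻⁵) × 105 = -2.079 × 10⁸ Pa = -207.9 MPa (compressive)
Final answer: (a) ε_th = 0.00189, (b) σ = -207.9 MPa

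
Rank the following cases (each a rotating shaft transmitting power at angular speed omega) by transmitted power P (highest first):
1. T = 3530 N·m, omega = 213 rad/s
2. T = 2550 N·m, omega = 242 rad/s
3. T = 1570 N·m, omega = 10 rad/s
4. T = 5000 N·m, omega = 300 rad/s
Model: a rotating shaft transmitting power at angular speed omega, so P = T·omega (SI units).
  Case 1: P = 3530 × 213 = 751900 W = 751.9 kW
  Case 2: P = 2550 × 242 = 617100 W = 617.1 kW
  Case 3: P = 1570 × 10 = 15700 W = 15.7 kW
  Case 4: P = 5000 × 300 = 1.5 × 10⁶ W = 1500 kW
Ordering: 1500 kW (case 4) > 751.9 kW (case 1) > 617.1 kW (case 2) > 15.7 kW (case 3)
Final answer: 4, 1, 2, 3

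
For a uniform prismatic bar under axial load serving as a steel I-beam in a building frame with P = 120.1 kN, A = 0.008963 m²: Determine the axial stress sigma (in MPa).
Model: a uniform prismatic bar under axial load, so sigma = P / A.
Convert to SI units:
  P = 120.1 kN = 120100 N
Substitute:
  sigma = 120100 / 0.008963
  sigma = 1.34 × 10⁷ Pa
Convert: sigma = 1.34 × 10⁷ Pa = 13.4 MPa
Final answer: sigma = 13.4 MPa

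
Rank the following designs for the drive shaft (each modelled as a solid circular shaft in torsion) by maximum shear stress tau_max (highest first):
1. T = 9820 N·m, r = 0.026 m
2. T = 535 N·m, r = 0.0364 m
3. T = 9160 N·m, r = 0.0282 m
Model: a solid circular shaft in torsion, so tau_max = (2·T) / (π·r^3) (SI units).
  Case 1: tau_max = (2 × 9820) / (π × 0.026^3) = 3.557 × 10⁸ Pa = 355.7 MPa
  Case 2: tau_max = (2 × 535) / (π × 0.0364^3) = 7.062 × 10⁶ Pa = 7.062 MPa
  Case 3: tau_max = (2 × 9160) / (π × 0.0282^3) = 2.6 × 10⁸ Pa = 260 MPa
Ordering: 355.7 MPa (case 1) > 260 MPa (case 3) > 7.062 MPa (case 2)
Final answer: 1, 3, 2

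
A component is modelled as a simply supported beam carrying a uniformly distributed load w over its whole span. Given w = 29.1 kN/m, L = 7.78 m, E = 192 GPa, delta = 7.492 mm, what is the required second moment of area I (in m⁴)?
Model: a simply supported beam carrying a uniformly distributed load w over its whole span, so delta = (5·w·L^4) / (384·E·I).
Solve for I: I = (5·w·L^4) / (384·delta·E).
Convert to SI units:
  w = 29.1 kN/m = 29100 N/m
  E = 192 GPa = 1.92 × 10¹¹ Pa
  delta = 7.492 mm = 0.007492 m
Substitute:
  I = (5 × 29100 × 7.78^4) / (384 × 0.007492 × (1.92 × 10¹¹))
  I = 0.0009651 m⁴
Final answer: I = 0.0009651 m⁴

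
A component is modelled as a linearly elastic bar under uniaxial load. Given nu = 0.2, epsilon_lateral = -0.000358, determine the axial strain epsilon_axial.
Model: a linearly elastic bar under uniaxial load, so epsilon_lateral = -nu·epsilon_axial.
Solve for epsilon_axial: epsilon_axial = -epsilon_lateral / nu.
Substitute:
  epsilon_axial = -(-0.000358) / 0.2
  epsilon_axial = 0.00179
Final answer: epsilon_axial = 0.00179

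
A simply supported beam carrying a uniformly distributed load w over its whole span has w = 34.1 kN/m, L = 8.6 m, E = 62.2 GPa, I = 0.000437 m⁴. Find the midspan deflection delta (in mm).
Model: a simply supported beam carrying a uniformly distributed load w over its whole span, so delta = (5·w·L^4) / (384·E·I).
Convert to SI units:
  w = 34.1 kN/m = 34100 N/m
  E = 62.2 GPa = 6.22 × 10¹⁰ Pa
Substitute:
  delta = (5 × 34100 × 8.6^4) / (384 × (6.22 × 10¹⁰) × 0.000437)
  delta = 0.08935 m
Convert: delta = 0.08935 m = 89.35 mm
Final answer: delta = 89.35 mm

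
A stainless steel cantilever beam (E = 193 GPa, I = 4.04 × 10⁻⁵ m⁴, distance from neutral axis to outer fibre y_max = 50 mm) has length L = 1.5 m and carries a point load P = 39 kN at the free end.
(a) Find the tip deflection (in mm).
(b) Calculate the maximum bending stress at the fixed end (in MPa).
(a) Tip deflection of a cantilever with an end point load: δ = P·L^3 / (3·E·I). Convert P = 39 kN = 39000 N, E = 193 GPa = 1.93 × 10¹¹ Pa.
  δ = (39000 × 1.5^3) / (3 × (1.93 × 10¹¹) × (4.04 × 10⁻⁵)) = 0.005627 m = 5.627 mm
(b) Maximum bending moment at the fixed end: M = P·L = 39000 × 1.5 = 58500 N·m. Convert y_max = 50 mm = 0.05 m.
  σ = M·y_max / I = (58500 × 0.05) / (4.04 × 10⁻⁵) = 7.24 × 10⁷ Pa = 72.4 MPa
Final answer: (a) δ = 5.627 mm, (b) σ = 72.4 MPa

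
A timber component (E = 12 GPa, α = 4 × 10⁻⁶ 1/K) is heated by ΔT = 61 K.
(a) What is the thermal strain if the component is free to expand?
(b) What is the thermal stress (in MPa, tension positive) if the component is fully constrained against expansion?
(a) Free thermal strain ε_th = α·ΔT = (4 × 10⁻⁶) × 61 = 0.000244
(b) Fully constrained, the expansion is suppressed, so σ = -E·α·ΔT. Convert E = 12 GPa = 1.2 × 10¹⁰ Pa.
  σ = -(1.2 × 10¹⁰) × (4 × 10⁻⁶) × 61 = -2.928 × 10⁶ Pa = -2.928 MPa (compressive)
Final answer: (a) ε_th = 0.000244, (b) σ = -2.928 MPa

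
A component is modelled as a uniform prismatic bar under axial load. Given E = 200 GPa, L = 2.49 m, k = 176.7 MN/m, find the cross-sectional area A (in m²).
Model: a uniform prismatic bar under axial load, so k = (A·E) / L.
Solve for A: A = (k·L) / E.
Convert to SI units:
  E = 200 GPa = 2 × 10¹¹ Pa
  k = 176.7 MN/m = 1.767 × 10⁸ N/m
Substitute:
  A = ((1.767 × 10⁸) × 2.49) / (2 × 10¹¹)
  A = 0.0022 m²
Final answer: A = 0.0022 m²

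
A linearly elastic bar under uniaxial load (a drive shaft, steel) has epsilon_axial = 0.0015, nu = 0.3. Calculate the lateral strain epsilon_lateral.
Model: a linearly elastic bar under uniaxial load, so epsilon_lateral = -nu·epsilon_axial.
Substitute:
  epsilon_lateral = -(0.3 × 0.0015)
  epsilon_lateral = -0.00045
Final answer: epsilon_lateral = -0.00045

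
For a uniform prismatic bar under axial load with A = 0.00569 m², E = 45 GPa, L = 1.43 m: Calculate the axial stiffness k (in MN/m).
Model: a uniform prismatic bar under axial load, so k = (A·E) / L.
Convert to SI units:
  E = 45 GPa = 4.5 × 10¹⁰ Pa
Substitute:
  k = (0.00569 × (4.5 × 10¹⁰)) / 1.43
  k = 1.791 × 10⁸ N/m
Convert: k = 1.791 × 10⁸ N/m = 179.1 MN/m
Final answer: k = 179.1 MN/m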